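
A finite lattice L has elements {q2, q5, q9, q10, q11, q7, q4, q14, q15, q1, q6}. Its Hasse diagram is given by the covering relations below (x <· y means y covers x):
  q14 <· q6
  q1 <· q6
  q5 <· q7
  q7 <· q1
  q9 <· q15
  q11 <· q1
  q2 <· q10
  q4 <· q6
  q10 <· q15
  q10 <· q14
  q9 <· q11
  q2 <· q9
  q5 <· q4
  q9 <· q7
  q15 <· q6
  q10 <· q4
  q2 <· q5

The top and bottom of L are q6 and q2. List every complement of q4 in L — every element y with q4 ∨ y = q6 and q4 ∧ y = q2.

q11, q9

Need y with q4 ∨ y = q6 and q4 ∧ y = q2.
Checking each element gives: q11, q9.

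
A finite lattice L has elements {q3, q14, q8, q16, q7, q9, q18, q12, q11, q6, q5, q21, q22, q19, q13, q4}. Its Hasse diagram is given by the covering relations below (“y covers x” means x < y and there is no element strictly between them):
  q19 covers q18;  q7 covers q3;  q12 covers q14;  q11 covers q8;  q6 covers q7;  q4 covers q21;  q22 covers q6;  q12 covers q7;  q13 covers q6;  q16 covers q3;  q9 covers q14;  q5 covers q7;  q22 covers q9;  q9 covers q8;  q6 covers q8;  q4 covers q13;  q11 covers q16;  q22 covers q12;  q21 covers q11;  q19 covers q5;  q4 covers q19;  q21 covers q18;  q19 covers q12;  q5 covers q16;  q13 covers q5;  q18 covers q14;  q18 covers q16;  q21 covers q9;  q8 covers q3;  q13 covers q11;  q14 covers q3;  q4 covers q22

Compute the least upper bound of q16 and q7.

q5

Common upper bounds of {q16, q7}: q13, q19, q4, q5.
The least among these is q5.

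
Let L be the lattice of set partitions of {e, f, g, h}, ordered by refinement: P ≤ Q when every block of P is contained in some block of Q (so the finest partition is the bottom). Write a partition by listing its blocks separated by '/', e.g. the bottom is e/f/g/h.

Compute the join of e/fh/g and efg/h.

The join of e/fh/g and efg/h merges any blocks that overlap across the partitions, giving efgh.

efgh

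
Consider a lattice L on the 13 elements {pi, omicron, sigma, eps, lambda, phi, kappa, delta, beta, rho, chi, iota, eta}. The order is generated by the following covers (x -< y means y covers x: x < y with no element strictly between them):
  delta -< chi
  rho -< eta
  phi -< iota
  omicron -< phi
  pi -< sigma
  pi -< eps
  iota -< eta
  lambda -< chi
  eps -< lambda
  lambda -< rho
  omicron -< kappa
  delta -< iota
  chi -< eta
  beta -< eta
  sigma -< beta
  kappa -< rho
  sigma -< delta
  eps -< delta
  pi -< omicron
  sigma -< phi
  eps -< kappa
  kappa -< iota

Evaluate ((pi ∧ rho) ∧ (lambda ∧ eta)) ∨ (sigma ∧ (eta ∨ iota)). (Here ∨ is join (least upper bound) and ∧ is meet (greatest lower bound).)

pi ∧ rho = pi
lambda ∧ eta = lambda
pi ∧ lambda = pi
eta ∨ iota = eta
sigma ∧ eta = sigma
pi ∨ sigma = sigma

sigma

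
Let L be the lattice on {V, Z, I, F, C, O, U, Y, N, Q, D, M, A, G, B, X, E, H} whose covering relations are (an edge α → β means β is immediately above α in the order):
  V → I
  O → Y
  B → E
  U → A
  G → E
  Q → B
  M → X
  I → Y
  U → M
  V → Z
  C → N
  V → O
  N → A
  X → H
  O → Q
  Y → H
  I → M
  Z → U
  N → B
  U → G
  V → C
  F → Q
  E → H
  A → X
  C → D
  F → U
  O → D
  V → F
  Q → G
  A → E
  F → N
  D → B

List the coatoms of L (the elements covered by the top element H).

E, X, Y

The coatoms are exactly the elements covered by H: E, X, Y.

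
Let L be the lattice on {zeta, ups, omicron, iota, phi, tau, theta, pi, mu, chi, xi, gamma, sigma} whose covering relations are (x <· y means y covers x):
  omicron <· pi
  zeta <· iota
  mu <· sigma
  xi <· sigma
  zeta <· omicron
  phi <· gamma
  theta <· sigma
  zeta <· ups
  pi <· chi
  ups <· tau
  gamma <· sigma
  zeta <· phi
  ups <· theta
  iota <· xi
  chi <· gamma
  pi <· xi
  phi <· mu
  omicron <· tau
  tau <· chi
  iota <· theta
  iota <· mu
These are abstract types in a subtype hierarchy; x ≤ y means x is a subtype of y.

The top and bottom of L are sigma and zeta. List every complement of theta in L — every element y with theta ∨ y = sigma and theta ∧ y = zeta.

omicron, phi, pi

Need y with theta ∨ y = sigma and theta ∧ y = zeta.
Checking each element gives: omicron, phi, pi.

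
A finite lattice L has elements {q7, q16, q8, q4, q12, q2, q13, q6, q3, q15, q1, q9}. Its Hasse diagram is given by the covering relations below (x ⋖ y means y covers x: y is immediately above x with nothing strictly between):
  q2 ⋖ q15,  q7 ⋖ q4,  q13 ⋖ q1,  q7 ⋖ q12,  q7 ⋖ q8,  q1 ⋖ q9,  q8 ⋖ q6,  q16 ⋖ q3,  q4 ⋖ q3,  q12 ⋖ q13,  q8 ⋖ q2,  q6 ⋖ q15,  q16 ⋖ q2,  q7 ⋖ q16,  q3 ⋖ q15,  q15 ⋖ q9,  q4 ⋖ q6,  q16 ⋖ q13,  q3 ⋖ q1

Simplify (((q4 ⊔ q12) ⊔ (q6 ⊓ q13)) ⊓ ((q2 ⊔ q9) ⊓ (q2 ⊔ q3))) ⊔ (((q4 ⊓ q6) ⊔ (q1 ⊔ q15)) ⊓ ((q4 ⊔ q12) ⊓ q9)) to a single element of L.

q1

q4 ∨ q12 = q1
q6 ∧ q13 = q7
q1 ∨ q7 = q1
q2 ∨ q9 = q9
q2 ∨ q3 = q15
q9 ∧ q15 = q15
q1 ∧ q15 = q3
q4 ∧ q6 = q4
q1 ∨ q15 = q9
q4 ∨ q9 = q9
q4 ∨ q12 = q1
q1 ∧ q9 = q1
q9 ∧ q1 = q1
q3 ∨ q1 = q1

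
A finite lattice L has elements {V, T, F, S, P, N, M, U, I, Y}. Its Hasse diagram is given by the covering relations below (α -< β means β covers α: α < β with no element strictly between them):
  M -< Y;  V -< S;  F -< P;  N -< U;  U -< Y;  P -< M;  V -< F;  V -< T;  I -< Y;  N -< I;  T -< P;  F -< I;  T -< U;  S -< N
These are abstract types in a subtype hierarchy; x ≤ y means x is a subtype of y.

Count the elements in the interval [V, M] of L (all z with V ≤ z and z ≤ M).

The interval [V, M] = {F, M, P, T, V}, which has 5 elements.

5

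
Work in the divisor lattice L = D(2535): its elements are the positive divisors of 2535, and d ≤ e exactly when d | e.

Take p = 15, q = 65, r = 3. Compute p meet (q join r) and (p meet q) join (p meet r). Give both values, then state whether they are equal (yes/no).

q join r = 195, so p meet (q join r) = 15 meet 195 = 15.
p meet q = 5 and p meet r = 3, so (p meet q) join (p meet r) = 5 join 3 = 15.
Equal: yes.

15; 15; yes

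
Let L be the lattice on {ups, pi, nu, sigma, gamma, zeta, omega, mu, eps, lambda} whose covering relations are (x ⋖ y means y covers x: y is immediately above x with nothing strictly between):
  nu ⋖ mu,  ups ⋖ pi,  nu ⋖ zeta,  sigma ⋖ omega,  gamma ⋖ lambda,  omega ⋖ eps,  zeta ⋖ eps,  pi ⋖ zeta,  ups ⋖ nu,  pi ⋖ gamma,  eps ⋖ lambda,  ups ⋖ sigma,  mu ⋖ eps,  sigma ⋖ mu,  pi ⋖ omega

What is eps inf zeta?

Common lower bounds of {eps, zeta}: nu, pi, ups, zeta.
The greatest among these is zeta.

zeta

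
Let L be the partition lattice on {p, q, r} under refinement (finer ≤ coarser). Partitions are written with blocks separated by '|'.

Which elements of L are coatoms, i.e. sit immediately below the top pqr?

The coatoms are exactly the elements covered by pqr: pq|r, pr|q, p|qr.

pq|r, pr|q, p|qr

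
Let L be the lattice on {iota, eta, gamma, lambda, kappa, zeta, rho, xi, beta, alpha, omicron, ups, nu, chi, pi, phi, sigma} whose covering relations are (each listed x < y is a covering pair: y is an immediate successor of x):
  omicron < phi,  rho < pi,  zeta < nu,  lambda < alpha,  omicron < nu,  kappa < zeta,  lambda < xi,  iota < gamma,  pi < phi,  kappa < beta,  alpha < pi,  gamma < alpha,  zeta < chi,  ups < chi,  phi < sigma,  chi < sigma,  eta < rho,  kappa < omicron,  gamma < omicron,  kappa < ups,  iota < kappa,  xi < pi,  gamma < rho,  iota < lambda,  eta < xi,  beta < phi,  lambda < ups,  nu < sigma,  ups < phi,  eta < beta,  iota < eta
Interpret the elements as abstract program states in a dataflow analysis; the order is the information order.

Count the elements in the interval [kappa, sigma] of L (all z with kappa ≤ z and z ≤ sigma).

The interval [kappa, sigma] = {beta, chi, kappa, nu, omicron, phi, sigma, ups, zeta}, which has 9 elements.

9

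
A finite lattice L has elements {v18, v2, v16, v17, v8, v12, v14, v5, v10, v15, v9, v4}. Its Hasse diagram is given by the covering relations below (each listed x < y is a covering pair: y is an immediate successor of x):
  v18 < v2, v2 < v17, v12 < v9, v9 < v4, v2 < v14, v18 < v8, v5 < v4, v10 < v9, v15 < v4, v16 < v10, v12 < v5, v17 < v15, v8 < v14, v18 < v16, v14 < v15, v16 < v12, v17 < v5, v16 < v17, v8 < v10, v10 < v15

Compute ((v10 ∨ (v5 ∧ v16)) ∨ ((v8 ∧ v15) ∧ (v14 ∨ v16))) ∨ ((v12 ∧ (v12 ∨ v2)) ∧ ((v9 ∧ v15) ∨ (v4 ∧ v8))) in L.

v10

v5 ∧ v16 = v16
v10 ∨ v16 = v10
v8 ∧ v15 = v8
v14 ∨ v16 = v15
v8 ∧ v15 = v8
v10 ∨ v8 = v10
v12 ∨ v2 = v5
v12 ∧ v5 = v12
v9 ∧ v15 = v10
v4 ∧ v8 = v8
v10 ∨ v8 = v10
v12 ∧ v10 = v16
v10 ∨ v16 = v10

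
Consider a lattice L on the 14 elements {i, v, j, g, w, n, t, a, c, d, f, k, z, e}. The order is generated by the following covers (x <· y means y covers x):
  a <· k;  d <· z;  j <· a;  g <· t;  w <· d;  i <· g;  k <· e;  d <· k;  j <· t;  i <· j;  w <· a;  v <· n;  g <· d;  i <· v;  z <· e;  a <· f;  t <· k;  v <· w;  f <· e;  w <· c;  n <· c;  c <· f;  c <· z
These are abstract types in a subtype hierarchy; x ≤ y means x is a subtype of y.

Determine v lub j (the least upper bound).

a

Common upper bounds of {v, j}: a, e, f, k.
The least among these is a.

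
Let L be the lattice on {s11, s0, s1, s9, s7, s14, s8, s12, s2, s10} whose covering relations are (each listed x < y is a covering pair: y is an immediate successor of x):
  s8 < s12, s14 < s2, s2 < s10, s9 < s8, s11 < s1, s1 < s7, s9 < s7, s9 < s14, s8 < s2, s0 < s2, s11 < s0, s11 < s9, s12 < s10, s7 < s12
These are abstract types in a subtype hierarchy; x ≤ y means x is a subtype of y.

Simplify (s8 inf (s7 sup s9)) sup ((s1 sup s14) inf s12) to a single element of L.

s7 ∨ s9 = s7
s8 ∧ s7 = s9
s1 ∨ s14 = s10
s10 ∧ s12 = s12
s9 ∨ s12 = s12

s12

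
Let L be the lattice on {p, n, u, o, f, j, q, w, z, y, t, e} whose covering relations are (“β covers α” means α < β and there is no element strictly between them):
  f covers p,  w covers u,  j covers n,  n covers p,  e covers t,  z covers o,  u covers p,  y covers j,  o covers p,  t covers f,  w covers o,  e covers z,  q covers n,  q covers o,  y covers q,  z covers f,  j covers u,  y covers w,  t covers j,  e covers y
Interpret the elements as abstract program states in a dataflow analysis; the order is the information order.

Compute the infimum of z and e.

z

Common lower bounds of {z, e}: f, o, p, z.
The greatest among these is z.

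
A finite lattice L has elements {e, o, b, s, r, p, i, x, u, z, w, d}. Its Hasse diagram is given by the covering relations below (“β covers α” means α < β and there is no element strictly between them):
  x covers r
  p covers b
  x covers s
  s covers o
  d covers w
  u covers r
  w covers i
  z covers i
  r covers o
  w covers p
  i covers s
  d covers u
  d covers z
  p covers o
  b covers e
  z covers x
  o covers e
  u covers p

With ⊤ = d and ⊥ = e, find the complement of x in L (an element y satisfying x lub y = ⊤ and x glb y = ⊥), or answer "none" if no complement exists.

b

Need y with x ∨ y = d and x ∧ y = e.
Checking each element gives: b.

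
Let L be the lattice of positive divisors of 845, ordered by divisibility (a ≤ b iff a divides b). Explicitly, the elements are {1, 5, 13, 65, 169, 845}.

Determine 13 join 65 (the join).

Common upper bounds of {13, 65}: 65, 845.
The least among these is 65.

65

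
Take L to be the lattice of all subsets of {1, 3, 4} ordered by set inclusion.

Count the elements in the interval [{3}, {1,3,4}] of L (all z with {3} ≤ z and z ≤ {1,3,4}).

The interval [{3}, {1,3,4}] = {{1,3,4}, {1,3}, {3,4}, {3}}, which has 4 elements.

4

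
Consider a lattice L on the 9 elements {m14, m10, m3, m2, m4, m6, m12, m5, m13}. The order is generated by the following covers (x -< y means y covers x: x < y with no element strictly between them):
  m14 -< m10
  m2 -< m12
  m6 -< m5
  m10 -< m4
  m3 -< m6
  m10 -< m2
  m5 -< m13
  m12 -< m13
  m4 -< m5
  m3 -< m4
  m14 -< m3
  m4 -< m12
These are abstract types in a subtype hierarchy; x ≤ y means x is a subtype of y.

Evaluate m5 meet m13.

m5

m5 ∧ m13 = m5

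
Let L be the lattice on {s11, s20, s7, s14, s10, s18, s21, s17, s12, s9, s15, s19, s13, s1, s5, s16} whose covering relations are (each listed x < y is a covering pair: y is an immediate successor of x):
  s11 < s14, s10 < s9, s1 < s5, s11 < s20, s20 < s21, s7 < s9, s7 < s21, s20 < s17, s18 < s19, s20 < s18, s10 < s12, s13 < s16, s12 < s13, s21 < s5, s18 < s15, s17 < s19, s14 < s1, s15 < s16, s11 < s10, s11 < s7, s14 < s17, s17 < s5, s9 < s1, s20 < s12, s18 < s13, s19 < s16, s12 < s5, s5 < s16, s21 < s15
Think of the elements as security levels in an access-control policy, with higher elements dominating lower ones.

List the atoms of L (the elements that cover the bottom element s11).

s10, s14, s20, s7

The atoms are exactly the elements that cover s11: s10, s14, s20, s7.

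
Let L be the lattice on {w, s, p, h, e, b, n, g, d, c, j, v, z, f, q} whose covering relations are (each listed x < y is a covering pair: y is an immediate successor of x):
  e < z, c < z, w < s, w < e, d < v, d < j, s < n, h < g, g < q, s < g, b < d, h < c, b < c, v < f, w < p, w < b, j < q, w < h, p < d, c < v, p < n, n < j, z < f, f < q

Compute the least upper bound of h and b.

c

Common upper bounds of {h, b}: c, f, q, v, z.
The least among these is c.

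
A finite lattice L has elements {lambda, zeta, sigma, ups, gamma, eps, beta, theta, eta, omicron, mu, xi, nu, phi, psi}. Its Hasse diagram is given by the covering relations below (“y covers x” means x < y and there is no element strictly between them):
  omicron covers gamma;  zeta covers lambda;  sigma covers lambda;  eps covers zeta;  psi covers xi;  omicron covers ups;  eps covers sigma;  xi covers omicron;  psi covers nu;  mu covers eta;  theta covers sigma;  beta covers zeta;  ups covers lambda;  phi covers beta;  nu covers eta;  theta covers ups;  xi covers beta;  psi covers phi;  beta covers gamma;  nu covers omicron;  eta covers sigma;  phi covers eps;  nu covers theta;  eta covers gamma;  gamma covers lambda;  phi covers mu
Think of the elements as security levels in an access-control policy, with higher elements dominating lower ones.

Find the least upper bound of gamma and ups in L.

omicron

Common upper bounds of {gamma, ups}: nu, omicron, psi, xi.
The least among these is omicron.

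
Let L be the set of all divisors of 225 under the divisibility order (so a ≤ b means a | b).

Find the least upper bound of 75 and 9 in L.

225

In the divisibility order, the join is the least common multiple: lcm(75, 9) = 225.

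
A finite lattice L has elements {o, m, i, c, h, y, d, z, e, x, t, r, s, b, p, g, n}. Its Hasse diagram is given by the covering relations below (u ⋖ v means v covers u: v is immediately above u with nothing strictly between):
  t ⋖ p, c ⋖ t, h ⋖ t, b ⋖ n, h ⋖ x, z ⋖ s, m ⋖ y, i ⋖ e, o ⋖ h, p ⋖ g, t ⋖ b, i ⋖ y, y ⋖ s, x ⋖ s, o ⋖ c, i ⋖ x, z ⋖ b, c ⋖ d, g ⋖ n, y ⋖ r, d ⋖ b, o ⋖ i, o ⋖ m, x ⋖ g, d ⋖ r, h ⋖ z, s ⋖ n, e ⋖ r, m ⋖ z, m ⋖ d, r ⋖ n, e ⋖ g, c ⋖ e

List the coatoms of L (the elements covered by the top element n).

b, g, r, s

The coatoms are exactly the elements covered by n: b, g, r, s.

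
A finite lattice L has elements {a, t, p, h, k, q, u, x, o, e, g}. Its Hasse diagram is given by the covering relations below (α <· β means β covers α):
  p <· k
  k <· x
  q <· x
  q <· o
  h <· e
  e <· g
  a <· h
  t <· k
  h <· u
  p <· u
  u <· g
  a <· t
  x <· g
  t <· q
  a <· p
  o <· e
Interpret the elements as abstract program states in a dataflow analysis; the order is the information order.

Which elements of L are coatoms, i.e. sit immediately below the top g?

The coatoms are exactly the elements covered by g: e, u, x.

e, u, x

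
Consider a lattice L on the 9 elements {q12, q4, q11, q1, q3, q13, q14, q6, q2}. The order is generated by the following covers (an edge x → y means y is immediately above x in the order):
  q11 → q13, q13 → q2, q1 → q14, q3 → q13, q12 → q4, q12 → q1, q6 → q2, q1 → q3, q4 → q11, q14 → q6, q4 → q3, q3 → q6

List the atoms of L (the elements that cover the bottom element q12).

q1, q4

The atoms are exactly the elements that cover q12: q1, q4.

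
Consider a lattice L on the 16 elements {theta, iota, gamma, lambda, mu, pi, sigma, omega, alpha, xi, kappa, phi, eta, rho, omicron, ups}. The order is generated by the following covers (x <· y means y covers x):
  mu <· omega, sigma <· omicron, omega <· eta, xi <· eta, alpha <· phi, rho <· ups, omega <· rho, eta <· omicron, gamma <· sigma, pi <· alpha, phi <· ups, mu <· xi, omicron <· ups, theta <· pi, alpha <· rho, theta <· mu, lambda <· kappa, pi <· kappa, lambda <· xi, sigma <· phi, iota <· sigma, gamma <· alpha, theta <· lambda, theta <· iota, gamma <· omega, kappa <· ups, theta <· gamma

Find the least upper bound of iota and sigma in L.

sigma

Common upper bounds of {iota, sigma}: omicron, phi, sigma, ups.
The least among these is sigma.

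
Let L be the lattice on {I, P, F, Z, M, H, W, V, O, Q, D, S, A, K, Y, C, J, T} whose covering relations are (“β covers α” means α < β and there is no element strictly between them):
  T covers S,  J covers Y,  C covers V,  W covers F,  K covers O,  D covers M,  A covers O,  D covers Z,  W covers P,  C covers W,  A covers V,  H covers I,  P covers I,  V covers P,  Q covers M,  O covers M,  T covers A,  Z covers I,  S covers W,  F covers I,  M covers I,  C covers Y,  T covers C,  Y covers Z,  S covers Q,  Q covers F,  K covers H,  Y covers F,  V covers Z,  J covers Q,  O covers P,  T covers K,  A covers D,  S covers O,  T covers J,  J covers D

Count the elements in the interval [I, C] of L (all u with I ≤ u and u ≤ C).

The interval [I, C] = {C, F, I, P, V, W, Y, Z}, which has 8 elements.

8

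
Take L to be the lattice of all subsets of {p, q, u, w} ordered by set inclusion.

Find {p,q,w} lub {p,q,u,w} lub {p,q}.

{p,q,u,w}

Under ⊆, join is union: {p,q,w} ∪ {p,q,u,w} ∪ {p,q} = {p,q,u,w}.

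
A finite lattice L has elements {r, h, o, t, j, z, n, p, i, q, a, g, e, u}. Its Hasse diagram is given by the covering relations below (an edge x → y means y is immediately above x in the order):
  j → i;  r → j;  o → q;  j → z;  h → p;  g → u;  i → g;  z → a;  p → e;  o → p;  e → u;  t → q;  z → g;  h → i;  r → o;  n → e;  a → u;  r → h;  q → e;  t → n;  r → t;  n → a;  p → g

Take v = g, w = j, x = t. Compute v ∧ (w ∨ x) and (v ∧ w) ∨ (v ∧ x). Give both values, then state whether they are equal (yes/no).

w ∨ x = a, so v ∧ (w ∨ x) = g ∧ a = z.
v ∧ w = j and v ∧ x = r, so (v ∧ w) ∨ (v ∧ x) = j ∨ r = j.
Equal: no.

z; j; no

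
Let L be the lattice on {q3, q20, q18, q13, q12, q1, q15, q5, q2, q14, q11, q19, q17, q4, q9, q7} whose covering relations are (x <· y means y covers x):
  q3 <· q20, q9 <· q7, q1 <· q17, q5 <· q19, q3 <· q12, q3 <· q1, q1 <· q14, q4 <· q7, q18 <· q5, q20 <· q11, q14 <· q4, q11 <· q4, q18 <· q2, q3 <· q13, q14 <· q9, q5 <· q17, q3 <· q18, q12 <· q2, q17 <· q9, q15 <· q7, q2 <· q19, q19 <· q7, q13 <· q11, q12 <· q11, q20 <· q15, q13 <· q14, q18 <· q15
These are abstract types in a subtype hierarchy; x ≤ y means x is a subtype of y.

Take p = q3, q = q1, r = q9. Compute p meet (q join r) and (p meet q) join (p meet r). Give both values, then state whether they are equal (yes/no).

q join r = q9, so p meet (q join r) = q3 meet q9 = q3.
p meet q = q3 and p meet r = q3, so (p meet q) join (p meet r) = q3 join q3 = q3.
Equal: yes.

q3; q3; yes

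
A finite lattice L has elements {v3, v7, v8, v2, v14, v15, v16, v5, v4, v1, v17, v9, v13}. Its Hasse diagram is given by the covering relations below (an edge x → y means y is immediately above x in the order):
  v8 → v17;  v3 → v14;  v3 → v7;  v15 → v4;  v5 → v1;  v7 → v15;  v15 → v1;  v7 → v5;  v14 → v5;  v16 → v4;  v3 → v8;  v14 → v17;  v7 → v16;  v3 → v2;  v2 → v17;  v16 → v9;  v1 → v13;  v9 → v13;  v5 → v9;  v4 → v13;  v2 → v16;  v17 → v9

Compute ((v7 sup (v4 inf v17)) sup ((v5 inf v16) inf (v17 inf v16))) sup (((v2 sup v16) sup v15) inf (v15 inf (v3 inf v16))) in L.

v4 ∧ v17 = v2
v7 ∨ v2 = v16
v5 ∧ v16 = v7
v17 ∧ v16 = v2
v7 ∧ v2 = v3
v16 ∨ v3 = v16
v2 ∨ v16 = v16
v16 ∨ v15 = v4
v3 ∧ v16 = v3
v15 ∧ v3 = v3
v4 ∧ v3 = v3
v16 ∨ v3 = v16

v16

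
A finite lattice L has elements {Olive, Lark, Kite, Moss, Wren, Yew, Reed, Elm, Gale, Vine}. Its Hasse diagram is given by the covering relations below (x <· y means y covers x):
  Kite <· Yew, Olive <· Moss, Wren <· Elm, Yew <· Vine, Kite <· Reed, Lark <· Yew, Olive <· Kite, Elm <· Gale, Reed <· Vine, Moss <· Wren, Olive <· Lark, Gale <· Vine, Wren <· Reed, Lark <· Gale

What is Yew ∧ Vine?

Yew

Common lower bounds of {Yew, Vine}: Kite, Lark, Olive, Yew.
The greatest among these is Yew.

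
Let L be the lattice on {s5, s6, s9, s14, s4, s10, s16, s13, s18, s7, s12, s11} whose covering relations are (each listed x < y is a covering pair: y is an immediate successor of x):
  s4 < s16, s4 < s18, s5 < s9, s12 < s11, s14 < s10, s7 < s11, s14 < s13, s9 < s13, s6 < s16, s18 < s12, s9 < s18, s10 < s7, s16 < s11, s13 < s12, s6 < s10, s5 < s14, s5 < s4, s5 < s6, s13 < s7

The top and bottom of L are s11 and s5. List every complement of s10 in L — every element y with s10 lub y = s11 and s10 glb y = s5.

s18, s4

Need y with s10 ∨ y = s11 and s10 ∧ y = s5.
Checking each element gives: s18, s4.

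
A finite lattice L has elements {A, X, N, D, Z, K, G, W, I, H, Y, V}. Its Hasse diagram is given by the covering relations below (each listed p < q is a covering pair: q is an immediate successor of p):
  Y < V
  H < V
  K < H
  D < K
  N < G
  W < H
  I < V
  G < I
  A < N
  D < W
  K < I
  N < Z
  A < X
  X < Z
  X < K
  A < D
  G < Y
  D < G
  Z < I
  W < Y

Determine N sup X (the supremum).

Common upper bounds of {N, X}: I, V, Z.
The least among these is Z.

Z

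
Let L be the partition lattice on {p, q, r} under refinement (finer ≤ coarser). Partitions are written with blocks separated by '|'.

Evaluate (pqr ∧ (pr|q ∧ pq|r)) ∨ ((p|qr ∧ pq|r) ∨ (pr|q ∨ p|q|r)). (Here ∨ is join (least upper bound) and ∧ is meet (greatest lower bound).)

pr|q

pr|q ∧ pq|r = p|q|r
pqr ∧ p|q|r = p|q|r
p|qr ∧ pq|r = p|q|r
pr|q ∨ p|q|r = pr|q
p|q|r ∨ pr|q = pr|q
p|q|r ∨ pr|q = pr|q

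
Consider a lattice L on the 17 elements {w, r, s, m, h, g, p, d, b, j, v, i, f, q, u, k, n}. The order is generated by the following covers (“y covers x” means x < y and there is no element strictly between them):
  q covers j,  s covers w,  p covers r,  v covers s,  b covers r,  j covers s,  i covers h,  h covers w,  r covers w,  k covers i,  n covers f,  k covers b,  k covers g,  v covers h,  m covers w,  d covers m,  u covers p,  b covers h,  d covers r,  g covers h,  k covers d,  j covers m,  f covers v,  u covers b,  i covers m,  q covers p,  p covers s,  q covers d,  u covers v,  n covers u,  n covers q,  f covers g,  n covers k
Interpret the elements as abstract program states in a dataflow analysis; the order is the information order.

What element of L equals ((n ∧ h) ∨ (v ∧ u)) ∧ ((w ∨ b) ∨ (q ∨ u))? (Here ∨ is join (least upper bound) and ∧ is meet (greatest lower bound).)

v

n ∧ h = h
v ∧ u = v
h ∨ v = v
w ∨ b = b
q ∨ u = n
b ∨ n = n
v ∧ n = v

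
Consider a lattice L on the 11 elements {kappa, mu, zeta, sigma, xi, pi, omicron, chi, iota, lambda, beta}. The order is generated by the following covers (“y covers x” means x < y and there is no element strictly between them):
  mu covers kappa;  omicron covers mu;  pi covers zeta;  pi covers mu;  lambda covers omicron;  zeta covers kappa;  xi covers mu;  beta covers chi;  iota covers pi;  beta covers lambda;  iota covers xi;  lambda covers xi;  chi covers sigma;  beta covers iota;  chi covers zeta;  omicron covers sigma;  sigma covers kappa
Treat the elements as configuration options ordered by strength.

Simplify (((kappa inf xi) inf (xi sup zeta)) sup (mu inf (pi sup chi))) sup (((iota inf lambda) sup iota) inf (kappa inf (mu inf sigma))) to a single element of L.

mu

kappa ∧ xi = kappa
xi ∨ zeta = iota
kappa ∧ iota = kappa
pi ∨ chi = beta
mu ∧ beta = mu
kappa ∨ mu = mu
iota ∧ lambda = xi
xi ∨ iota = iota
mu ∧ sigma = kappa
kappa ∧ kappa = kappa
iota ∧ kappa = kappa
mu ∨ kappa = mu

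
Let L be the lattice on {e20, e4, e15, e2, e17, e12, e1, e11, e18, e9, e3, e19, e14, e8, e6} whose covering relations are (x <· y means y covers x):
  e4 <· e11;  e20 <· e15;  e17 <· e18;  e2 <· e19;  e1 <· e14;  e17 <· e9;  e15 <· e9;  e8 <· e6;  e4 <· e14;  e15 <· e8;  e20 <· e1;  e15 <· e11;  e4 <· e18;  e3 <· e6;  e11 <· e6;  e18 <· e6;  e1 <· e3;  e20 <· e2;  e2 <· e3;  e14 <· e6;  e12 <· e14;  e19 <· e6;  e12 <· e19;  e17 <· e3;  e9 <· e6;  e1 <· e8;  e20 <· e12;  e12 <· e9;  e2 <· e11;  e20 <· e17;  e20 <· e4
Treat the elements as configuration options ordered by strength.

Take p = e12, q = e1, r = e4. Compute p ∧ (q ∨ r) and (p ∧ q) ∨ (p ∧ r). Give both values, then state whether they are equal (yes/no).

e12; e20; no

q ∨ r = e14, so p ∧ (q ∨ r) = e12 ∧ e14 = e12.
p ∧ q = e20 and p ∧ r = e20, so (p ∧ q) ∨ (p ∧ r) = e20 ∨ e20 = e20.
Equal: no.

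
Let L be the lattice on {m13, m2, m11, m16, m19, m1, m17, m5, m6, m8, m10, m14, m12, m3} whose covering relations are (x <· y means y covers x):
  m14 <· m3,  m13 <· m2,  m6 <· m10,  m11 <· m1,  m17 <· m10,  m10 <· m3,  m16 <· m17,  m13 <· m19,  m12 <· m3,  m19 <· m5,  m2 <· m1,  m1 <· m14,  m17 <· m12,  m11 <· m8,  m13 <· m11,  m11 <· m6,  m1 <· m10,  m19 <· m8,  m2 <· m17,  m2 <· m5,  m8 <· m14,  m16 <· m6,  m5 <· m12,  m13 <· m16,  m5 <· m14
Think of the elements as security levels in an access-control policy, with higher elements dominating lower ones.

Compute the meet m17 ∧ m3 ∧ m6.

Common lower bounds of {m17, m3, m6}: m13, m16.
The greatest among these is m16.

m16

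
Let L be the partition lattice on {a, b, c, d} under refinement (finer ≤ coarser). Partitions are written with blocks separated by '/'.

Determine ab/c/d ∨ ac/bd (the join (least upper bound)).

abcd

The join of ab/c/d and ac/bd merges any blocks that overlap across the partitions, giving abcd.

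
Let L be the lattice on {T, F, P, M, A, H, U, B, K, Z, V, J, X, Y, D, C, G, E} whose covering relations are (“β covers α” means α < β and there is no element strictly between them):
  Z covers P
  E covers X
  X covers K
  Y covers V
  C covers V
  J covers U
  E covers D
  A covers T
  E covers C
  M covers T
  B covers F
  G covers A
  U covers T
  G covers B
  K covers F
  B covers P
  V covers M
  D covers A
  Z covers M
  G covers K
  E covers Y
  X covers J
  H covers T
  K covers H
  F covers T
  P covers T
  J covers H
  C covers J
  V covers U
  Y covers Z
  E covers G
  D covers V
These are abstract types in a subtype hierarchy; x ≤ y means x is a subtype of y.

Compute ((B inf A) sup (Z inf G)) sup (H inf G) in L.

G

B ∧ A = T
Z ∧ G = P
T ∨ P = P
H ∧ G = H
P ∨ H = G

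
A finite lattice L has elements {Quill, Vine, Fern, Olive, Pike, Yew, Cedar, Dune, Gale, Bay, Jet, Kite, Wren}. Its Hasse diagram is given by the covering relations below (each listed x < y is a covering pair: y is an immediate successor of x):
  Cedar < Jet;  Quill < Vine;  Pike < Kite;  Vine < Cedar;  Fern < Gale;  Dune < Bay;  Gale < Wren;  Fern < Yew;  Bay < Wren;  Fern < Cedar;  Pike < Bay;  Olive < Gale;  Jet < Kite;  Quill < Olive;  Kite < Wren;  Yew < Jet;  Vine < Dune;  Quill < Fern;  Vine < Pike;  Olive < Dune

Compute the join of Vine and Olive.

Common upper bounds of {Vine, Olive}: Bay, Dune, Wren.
The least among these is Dune.

Dune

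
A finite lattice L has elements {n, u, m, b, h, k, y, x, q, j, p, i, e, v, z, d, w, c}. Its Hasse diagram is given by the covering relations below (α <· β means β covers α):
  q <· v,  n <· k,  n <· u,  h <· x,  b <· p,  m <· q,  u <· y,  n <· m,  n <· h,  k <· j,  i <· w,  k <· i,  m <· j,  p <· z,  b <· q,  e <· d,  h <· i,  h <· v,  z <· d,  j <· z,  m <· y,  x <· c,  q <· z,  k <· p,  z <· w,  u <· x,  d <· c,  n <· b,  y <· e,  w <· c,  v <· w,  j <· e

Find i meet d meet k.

Common lower bounds of {i, d, k}: k, n.
The greatest among these is k.

k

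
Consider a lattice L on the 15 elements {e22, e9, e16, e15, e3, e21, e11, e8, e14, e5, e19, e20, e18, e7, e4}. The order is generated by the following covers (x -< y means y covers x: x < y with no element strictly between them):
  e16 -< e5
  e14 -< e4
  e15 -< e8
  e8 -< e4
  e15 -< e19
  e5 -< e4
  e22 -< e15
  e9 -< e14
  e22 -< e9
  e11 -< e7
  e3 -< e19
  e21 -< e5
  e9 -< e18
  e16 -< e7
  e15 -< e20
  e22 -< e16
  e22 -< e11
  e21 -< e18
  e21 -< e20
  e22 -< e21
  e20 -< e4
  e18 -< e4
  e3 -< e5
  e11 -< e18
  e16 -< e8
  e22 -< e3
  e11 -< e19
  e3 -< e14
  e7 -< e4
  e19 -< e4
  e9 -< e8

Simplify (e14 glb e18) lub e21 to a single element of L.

e18

e14 ∧ e18 = e9
e9 ∨ e21 = e18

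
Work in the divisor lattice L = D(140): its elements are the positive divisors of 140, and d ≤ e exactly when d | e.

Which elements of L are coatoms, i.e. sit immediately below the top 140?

The coatoms are exactly the elements covered by 140: 20, 28, 70.

20, 28, 70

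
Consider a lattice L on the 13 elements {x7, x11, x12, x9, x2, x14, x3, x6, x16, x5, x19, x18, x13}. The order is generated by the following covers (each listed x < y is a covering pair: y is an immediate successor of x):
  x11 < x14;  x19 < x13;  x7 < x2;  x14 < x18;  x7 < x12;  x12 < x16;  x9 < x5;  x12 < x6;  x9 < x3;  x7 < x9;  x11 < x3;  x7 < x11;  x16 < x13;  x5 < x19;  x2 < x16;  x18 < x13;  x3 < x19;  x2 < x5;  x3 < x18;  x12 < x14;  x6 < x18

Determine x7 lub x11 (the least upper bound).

x11

Common upper bounds of {x7, x11}: x11, x13, x14, x18, x19, x3.
The least among these is x11.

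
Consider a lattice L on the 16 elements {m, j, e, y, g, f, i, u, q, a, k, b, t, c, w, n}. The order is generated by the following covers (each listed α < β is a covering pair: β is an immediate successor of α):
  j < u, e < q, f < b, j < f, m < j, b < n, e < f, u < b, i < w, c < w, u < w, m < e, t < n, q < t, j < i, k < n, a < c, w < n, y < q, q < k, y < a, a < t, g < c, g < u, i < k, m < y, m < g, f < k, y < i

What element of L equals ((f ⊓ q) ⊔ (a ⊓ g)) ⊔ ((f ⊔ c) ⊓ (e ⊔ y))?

f ∧ q = e
a ∧ g = m
e ∨ m = e
f ∨ c = n
e ∨ y = q
n ∧ q = q
e ∨ q = q

q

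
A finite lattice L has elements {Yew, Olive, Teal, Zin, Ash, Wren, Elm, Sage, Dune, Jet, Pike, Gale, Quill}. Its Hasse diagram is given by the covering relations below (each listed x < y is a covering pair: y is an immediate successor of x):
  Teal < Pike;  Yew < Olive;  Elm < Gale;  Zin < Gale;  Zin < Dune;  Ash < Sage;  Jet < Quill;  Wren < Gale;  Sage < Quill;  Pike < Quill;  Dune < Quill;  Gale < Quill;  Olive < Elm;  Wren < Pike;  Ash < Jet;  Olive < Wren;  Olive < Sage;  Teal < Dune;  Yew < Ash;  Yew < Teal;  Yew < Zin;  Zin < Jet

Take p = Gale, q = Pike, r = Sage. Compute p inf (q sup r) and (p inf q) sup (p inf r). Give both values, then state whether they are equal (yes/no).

q sup r = Quill, so p inf (q sup r) = Gale inf Quill = Gale.
p inf q = Wren and p inf r = Olive, so (p inf q) sup (p inf r) = Wren sup Olive = Wren.
Equal: no.

Gale; Wren; no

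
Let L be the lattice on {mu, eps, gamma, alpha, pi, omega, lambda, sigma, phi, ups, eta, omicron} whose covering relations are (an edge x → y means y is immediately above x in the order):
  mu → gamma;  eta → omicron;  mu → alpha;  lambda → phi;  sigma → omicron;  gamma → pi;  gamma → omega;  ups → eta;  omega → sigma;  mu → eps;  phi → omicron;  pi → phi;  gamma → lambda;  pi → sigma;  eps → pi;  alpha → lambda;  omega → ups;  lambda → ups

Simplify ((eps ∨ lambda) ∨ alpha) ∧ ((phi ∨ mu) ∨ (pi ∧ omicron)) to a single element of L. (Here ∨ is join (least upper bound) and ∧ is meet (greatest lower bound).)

phi

eps ∨ lambda = phi
phi ∨ alpha = phi
phi ∨ mu = phi
pi ∧ omicron = pi
phi ∨ pi = phi
phi ∧ phi = phi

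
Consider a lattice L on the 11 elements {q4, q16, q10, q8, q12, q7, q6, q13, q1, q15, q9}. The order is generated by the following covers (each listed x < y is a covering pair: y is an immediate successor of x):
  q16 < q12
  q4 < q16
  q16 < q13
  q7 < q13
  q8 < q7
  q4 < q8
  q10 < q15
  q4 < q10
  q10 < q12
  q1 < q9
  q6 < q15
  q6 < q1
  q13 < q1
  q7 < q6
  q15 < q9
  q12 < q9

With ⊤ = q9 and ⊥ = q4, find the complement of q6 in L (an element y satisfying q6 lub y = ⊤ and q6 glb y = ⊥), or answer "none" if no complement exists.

Need y with q6 ∨ y = q9 and q6 ∧ y = q4.
Checking each element gives: q12.

q12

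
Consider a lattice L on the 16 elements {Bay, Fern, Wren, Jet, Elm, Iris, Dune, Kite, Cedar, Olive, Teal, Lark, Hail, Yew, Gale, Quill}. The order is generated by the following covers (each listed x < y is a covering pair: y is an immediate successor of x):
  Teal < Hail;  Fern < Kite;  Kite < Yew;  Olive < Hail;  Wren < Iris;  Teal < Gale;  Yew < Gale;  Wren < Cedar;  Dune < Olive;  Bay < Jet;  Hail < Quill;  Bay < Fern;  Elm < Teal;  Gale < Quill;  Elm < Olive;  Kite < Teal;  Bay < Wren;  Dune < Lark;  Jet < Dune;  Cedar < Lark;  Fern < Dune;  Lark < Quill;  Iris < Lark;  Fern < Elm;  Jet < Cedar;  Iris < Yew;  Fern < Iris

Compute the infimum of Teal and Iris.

Common lower bounds of {Teal, Iris}: Bay, Fern.
The greatest among these is Fern.

Fern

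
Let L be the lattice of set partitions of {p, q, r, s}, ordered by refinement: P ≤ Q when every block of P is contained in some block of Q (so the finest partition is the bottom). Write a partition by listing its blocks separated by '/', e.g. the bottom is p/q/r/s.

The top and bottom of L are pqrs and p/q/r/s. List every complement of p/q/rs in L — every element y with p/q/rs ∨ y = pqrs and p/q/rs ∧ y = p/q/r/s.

pqr/s, pqs/r, pr/qs, ps/qr

Need y with p/q/rs ∨ y = pqrs and p/q/rs ∧ y = p/q/r/s.
Checking each element gives: pqr/s, pqs/r, pr/qs, ps/qr.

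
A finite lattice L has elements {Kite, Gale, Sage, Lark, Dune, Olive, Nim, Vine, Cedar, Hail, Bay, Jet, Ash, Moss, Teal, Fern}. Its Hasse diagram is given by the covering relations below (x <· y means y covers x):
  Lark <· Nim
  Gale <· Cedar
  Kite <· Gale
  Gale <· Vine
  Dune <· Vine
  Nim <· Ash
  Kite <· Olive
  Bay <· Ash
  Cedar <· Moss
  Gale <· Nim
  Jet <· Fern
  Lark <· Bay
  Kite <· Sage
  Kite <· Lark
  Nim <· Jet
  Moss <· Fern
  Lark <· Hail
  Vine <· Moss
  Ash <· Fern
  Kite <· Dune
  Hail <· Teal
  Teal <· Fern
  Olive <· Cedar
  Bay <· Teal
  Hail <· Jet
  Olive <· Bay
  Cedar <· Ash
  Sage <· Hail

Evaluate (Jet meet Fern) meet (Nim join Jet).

Jet

Jet ∧ Fern = Jet
Nim ∨ Jet = Jet
Jet ∧ Jet = Jet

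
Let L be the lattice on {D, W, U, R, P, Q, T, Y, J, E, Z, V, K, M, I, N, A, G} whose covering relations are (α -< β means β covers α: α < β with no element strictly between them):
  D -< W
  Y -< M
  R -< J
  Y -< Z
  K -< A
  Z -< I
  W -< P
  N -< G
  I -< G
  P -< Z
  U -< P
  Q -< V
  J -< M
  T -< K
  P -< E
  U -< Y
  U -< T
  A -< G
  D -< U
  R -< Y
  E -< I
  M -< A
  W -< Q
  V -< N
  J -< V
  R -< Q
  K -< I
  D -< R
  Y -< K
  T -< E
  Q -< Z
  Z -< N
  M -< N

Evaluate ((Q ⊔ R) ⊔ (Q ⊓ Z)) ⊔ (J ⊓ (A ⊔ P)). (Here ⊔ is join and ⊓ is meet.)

V

Q ∨ R = Q
Q ∧ Z = Q
Q ∨ Q = Q
A ∨ P = G
J ∧ G = J
Q ∨ J = V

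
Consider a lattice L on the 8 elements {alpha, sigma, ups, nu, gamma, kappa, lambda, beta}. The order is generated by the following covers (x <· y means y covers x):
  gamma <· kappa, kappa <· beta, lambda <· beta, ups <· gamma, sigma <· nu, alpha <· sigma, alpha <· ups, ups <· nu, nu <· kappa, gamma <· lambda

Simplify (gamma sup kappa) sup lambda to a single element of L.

gamma ∨ kappa = kappa
kappa ∨ lambda = beta

beta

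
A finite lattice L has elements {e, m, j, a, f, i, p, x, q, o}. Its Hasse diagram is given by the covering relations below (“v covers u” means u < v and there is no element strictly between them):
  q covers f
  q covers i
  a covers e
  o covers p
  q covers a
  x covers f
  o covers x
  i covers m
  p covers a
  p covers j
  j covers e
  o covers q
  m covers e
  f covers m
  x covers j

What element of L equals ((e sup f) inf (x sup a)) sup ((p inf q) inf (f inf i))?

e ∨ f = f
x ∨ a = o
f ∧ o = f
p ∧ q = a
f ∧ i = m
a ∧ m = e
f ∨ e = f

f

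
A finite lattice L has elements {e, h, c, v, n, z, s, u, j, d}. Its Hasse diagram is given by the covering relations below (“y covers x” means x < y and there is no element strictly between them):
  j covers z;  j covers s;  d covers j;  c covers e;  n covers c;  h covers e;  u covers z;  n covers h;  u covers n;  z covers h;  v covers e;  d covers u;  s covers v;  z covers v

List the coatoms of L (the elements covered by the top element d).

The coatoms are exactly the elements covered by d: j, u.

j, u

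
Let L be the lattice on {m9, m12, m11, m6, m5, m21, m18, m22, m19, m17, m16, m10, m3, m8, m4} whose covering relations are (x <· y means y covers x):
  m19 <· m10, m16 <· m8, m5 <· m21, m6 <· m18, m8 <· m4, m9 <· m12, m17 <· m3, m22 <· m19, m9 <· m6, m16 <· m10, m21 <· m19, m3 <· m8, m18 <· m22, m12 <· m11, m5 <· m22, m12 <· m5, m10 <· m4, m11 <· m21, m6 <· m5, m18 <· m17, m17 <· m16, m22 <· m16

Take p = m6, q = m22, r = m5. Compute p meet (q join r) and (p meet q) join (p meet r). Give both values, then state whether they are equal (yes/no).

m6; m6; yes

q join r = m22, so p meet (q join r) = m6 meet m22 = m6.
p meet q = m6 and p meet r = m6, so (p meet q) join (p meet r) = m6 join m6 = m6.
Equal: yes.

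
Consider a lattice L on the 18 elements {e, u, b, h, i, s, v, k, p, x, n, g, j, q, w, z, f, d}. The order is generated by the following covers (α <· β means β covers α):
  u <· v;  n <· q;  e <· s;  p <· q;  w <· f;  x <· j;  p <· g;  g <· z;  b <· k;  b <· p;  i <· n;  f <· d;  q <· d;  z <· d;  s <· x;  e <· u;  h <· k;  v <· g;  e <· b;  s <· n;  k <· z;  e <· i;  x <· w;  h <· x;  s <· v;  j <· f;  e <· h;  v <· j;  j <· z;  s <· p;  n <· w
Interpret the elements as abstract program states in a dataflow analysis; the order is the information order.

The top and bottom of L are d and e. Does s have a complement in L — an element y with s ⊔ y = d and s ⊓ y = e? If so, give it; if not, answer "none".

none

For every candidate y, either s ∨ y ≠ d or s ∧ y ≠ e; no complement exists.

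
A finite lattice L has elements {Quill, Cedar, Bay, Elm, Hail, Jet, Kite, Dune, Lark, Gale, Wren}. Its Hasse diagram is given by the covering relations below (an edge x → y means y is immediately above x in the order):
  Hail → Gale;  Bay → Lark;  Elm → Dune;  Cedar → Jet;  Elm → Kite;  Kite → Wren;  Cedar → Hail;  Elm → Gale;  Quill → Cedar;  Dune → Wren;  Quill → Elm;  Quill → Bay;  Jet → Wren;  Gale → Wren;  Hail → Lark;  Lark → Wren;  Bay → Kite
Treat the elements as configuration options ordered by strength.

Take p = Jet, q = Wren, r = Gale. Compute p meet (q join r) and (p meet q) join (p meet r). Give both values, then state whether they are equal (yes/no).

q join r = Wren, so p meet (q join r) = Jet meet Wren = Jet.
p meet q = Jet and p meet r = Cedar, so (p meet q) join (p meet r) = Jet join Cedar = Jet.
Equal: yes.

Jet; Jet; yes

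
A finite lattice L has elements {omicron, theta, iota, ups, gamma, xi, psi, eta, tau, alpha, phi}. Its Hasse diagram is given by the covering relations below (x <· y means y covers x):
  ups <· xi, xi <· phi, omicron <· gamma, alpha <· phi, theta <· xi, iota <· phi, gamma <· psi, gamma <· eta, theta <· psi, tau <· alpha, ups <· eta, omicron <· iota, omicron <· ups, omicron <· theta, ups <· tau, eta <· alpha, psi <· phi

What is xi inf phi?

Common lower bounds of {xi, phi}: omicron, theta, ups, xi.
The greatest among these is xi.

xi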